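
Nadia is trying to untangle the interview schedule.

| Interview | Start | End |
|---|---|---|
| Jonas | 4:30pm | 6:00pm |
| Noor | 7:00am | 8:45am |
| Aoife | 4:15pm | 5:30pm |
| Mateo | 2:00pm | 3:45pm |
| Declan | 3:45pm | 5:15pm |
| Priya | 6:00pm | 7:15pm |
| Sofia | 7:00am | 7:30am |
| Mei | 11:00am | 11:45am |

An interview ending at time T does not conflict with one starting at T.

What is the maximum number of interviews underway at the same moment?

Sweep the timeline, counting +1 at each start and −1 at each end (ends before starts at a tie):
7:00am start Noor → 1
7:00am start Sofia → 2
7:30am end Sofia → 1
8:45am end Noor → 0
11:00am start Mei → 1
11:45am end Mei → 0
2:00pm start Mateo → 1
3:45pm end Mateo → 0
3:45pm start Declan → 1
4:15pm start Aoife → 2
4:30pm start Jonas → 3
5:15pm end Declan → 2
5:30pm end Aoife → 1
6:00pm end Jonas → 0
6:00pm start Priya → 1
7:15pm end Priya → 0
Peak is 3, at 4:30pm (Aoife, Declan, Jonas).

3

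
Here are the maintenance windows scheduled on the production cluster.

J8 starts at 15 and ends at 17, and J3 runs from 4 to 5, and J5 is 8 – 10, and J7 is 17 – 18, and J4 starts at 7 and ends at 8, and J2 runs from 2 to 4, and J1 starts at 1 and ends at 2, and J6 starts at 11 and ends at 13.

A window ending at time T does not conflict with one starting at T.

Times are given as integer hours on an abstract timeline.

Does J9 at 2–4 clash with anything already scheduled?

J1: ends 2 at or before J9 starts 2 → clear.
J2: starts 2 before J9 ends 4, and ends 4 after J9 starts 2 → overlap.
J3: starts 4 at or after J9 ends 4 → clear.
J4: starts 7 at or after J9 ends 4 → clear.
J5: starts 8 at or after J9 ends 4 → clear.
J6: starts 11 at or after J9 ends 4 → clear.
J8: starts 15 at or after J9 ends 4 → clear.
J7: starts 17 at or after J9 ends 4 → clear.
J9 overlaps J2.

Yes — it overlaps J2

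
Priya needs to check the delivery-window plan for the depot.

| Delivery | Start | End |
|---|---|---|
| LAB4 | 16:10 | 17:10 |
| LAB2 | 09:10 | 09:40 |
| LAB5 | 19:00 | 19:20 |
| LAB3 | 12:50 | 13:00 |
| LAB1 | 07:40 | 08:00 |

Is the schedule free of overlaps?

Yes

Sorted by start: LAB1, LAB2, LAB3, LAB4, LAB5.
LAB2 starts after LAB1 ends; LAB1 is clear from here.
LAB3 starts after LAB2 ends; LAB2 is clear from here.
LAB4 starts after LAB3 ends; LAB3 is clear from here.
LAB5 starts after LAB4 ends.
Every pair is clear; the schedule has no overlaps.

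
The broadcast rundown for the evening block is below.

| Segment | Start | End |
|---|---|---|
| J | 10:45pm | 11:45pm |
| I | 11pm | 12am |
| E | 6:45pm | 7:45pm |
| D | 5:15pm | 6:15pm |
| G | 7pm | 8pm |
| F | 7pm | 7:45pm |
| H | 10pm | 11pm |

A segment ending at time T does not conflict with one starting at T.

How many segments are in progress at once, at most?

3

Walk through starts and ends in time order (an end at T is processed before a start at T):
5:15pm start D → 1
6:15pm end D → 0
6:45pm start E → 1
7pm start F → 2
7pm start G → 3
7:45pm end E → 2
7:45pm end F → 1
8pm end G → 0
10pm start H → 1
10:45pm start J → 2
11pm end H → 1
11pm start I → 2
11:45pm end J → 1
12am end I → 0
Peak is 3, at 7pm (E, F, G).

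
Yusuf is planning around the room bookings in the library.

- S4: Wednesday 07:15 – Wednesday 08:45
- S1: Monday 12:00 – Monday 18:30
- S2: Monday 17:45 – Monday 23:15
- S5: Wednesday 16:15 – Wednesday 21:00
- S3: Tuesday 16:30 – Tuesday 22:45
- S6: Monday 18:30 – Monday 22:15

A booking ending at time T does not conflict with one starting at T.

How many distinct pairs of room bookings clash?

Sorted by start: S1, S2, S6, S3, S4, S5.
S2 starts before S1 ends → S1 and S2 overlap.
S6 starts exactly when S1 ends (back-to-back, no overlap) — done with S1.
S6 starts before S2 ends → S2 and S6 overlap.
S3 starts after S2 ends — done with S2.
S3 starts after S6 ends — done with S6.
S4 starts after S3 ends — done with S3.
S5 starts after S4 ends.
Overlapping pairs: S1 & S2, S2 & S6 — 2 in total.

2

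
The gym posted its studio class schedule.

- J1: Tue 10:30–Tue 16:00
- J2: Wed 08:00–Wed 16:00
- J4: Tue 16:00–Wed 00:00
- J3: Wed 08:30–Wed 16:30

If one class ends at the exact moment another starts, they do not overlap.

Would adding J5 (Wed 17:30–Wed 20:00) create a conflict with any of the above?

J1: ends Tue 16:00 at or before J5 starts Wed 17:30 → clear.
J4: ends Wed 00:00 at or before J5 starts Wed 17:30 → clear.
J2: ends Wed 16:00 at or before J5 starts Wed 17:30 → clear.
J3: ends Wed 16:30 at or before J5 starts Wed 17:30 → clear.

No — it doesn't clash with anything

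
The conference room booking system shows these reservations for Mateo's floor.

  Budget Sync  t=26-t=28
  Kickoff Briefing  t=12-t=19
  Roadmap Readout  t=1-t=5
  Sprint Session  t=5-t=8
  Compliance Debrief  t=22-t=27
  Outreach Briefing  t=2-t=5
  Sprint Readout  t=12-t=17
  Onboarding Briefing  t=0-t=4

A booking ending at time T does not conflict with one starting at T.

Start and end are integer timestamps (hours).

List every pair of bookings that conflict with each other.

Sorted by start: Onboarding Briefing, Roadmap Readout, Outreach Briefing, Sprint Session, Kickoff Briefing, Sprint Readout, Compliance Debrief, Budget Sync.
Roadmap Readout starts before Onboarding Briefing ends → Onboarding Briefing and Roadmap Readout overlap.
Outreach Briefing starts before Onboarding Briefing ends → Onboarding Briefing and Outreach Briefing overlap.
Sprint Session starts after Onboarding Briefing ends — done with Onboarding Briefing.
Outreach Briefing starts before Roadmap Readout ends → Roadmap Readout and Outreach Briefing overlap.
Sprint Session starts exactly when Roadmap Readout ends (back-to-back, no overlap) — done with Roadmap Readout.
Sprint Session starts exactly when Outreach Briefing ends (back-to-back, no overlap) — done with Outreach Briefing.
Kickoff Briefing starts after Sprint Session ends — done with Sprint Session.
Sprint Readout starts before Kickoff Briefing ends → Kickoff Briefing and Sprint Readout overlap.
Compliance Debrief starts after Kickoff Briefing ends — done with Kickoff Briefing.
Compliance Debrief starts after Sprint Readout ends — done with Sprint Readout.
Budget Sync starts before Compliance Debrief ends → Compliance Debrief and Budget Sync overlap.

Budget Sync & Compliance Debrief, Kickoff Briefing & Sprint Readout, Onboarding Briefing & Outreach Briefing, Onboarding Briefing & Roadmap Readout, Outreach Briefing & Roadmap Readout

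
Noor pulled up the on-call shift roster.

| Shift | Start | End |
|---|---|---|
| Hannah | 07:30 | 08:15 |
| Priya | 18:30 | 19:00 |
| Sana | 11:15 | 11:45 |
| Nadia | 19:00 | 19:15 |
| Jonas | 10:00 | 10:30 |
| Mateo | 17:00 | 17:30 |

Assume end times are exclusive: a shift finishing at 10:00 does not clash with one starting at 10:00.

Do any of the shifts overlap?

Check each pair: they overlap iff neither finishes before the other starts.
Sorted by start: Hannah, Jonas, Sana, Mateo, Priya, Nadia.
Jonas starts after Hannah ends; Hannah is clear from here.
Sana starts after Jonas ends; Jonas is clear from here.
Mateo starts after Sana ends; Sana is clear from here.
Priya starts after Mateo ends; Mateo is clear from here.
Nadia starts exactly when Priya ends (back-to-back, no overlap).
Every pair is clear; the schedule has no overlaps.

No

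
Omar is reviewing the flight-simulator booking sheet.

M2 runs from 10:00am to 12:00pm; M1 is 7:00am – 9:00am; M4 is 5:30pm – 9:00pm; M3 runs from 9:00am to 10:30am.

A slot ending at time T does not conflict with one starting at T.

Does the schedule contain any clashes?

Two intervals overlap when each starts before the other ends.
Sorted by start: M1, M3, M2, M4.
M3 starts exactly when M1 ends (back-to-back, no overlap); M1 is clear from here.
M2 starts before M3 ends → M3 and M2 overlap.
That's a conflict, so the schedule is not conflict-free.

Yes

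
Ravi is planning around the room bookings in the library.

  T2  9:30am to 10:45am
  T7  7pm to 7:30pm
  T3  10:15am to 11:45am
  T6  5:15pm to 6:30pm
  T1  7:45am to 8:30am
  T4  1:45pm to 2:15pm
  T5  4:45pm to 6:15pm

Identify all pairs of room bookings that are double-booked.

Sorted by start: T1, T2, T3, T4, T5, T6, T7.
T2 starts after T1 ends, so nothing later overlaps T1 either.
T3 starts before T2 ends → T2 and T3 overlap.
T4 starts after T2 ends, so nothing later overlaps T2 either.
T4 starts after T3 ends, so nothing later overlaps T3 either.
T5 starts after T4 ends, so nothing later overlaps T4 either.
T6 starts before T5 ends → T5 and T6 overlap.
T7 starts after T5 ends.
T7 starts after T6 ends.

T2 & T3, T5 & T6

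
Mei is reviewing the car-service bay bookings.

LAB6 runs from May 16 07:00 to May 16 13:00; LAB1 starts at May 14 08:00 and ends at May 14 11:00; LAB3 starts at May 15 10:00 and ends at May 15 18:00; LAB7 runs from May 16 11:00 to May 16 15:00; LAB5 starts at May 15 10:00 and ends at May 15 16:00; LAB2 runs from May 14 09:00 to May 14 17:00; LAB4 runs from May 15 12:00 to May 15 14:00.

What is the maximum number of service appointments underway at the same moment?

3

Walk through starts and ends in time order (an end at T is processed before a start at T):
May 14 08:00 start LAB1 → 1
May 14 09:00 start LAB2 → 2
May 14 11:00 end LAB1 → 1
May 14 17:00 end LAB2 → 0
May 15 10:00 start LAB3 → 1
May 15 10:00 start LAB5 → 2
May 15 12:00 start LAB4 → 3
May 15 14:00 end LAB4 → 2
May 15 16:00 end LAB5 → 1
May 15 18:00 end LAB3 → 0
May 16 07:00 start LAB6 → 1
May 16 11:00 start LAB7 → 2
May 16 13:00 end LAB6 → 1
May 16 15:00 end LAB7 → 0
Peak is 3, at May 15 12:00 (LAB3, LAB4, LAB5).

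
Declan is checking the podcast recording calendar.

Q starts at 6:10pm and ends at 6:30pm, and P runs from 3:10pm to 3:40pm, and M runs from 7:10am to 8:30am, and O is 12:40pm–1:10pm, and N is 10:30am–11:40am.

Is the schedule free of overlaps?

Yes

Sorted by start: M, N, O, P, Q.
N starts after M ends, so M has no further overlaps.
O starts after N ends, so N has no further overlaps.
P starts after O ends, so O has no further overlaps.
Q starts after P ends.
Every pair is clear; the schedule has no overlaps.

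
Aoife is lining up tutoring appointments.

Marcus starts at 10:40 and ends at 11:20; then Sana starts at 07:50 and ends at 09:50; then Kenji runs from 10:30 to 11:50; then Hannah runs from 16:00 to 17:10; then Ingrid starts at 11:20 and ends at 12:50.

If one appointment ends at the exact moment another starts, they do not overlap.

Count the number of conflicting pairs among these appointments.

Two intervals overlap when each starts before the other ends.
Sorted by start: Sana, Kenji, Marcus, Ingrid, Hannah.
Kenji starts after Sana ends, so nothing later overlaps Sana either.
Marcus starts before Kenji ends → Kenji and Marcus overlap.
Ingrid starts before Kenji ends → Kenji and Ingrid overlap.
Hannah starts after Kenji ends.
Ingrid starts exactly when Marcus ends (back-to-back, no overlap), so nothing later overlaps Marcus either.
Hannah starts after Ingrid ends.
Overlapping pairs: Ingrid & Kenji, Kenji & Marcus — 2 in total.

2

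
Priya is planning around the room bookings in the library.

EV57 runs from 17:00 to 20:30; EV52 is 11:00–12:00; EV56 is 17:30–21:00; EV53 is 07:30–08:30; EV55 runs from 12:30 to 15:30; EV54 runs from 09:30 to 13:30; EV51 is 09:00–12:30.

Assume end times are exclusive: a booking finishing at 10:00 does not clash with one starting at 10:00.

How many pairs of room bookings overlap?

5

Two intervals overlap when each starts before the other ends.
Sorted by start: EV53, EV51, EV54, EV52, EV55, EV57, EV56.
EV51 starts after EV53 ends, so nothing later overlaps EV53 either.
EV54 starts before EV51 ends → EV51 and EV54 overlap.
EV52 starts before EV51 ends → EV51 and EV52 overlap.
EV55 starts exactly when EV51 ends (back-to-back, no overlap), so nothing later overlaps EV51 either.
EV52 starts before EV54 ends → EV54 and EV52 overlap.
EV55 starts before EV54 ends → EV54 and EV55 overlap.
EV57 starts after EV54 ends, so nothing later overlaps EV54 either.
EV55 starts after EV52 ends, so nothing later overlaps EV52 either.
EV57 starts after EV55 ends, so nothing later overlaps EV55 either.
EV56 starts before EV57 ends → EV57 and EV56 overlap.
Overlapping pairs: EV51 & EV52, EV51 & EV54, EV52 & EV54, EV54 & EV55, EV56 & EV57 — 5 in total.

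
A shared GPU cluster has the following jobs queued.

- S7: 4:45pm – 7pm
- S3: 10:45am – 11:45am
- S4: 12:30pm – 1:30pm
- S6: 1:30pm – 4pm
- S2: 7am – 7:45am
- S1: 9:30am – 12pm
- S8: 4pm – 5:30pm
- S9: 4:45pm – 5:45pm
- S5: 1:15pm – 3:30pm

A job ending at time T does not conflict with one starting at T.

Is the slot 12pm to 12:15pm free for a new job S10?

Yes — the slot is free

S2: ends 7:45am at or before S10 starts 12pm → clear.
S1: ends 12pm at or before S10 starts 12pm → clear.
S3: ends 11:45am at or before S10 starts 12pm → clear.
S4: starts 12:30pm at or after S10 ends 12:15pm → clear.
S5: starts 1:15pm at or after S10 ends 12:15pm → clear.
S6: starts 1:30pm at or after S10 ends 12:15pm → clear.
S8: starts 4pm at or after S10 ends 12:15pm → clear.
S7: starts 4:45pm at or after S10 ends 12:15pm → clear.
S9: starts 4:45pm at or after S10 ends 12:15pm → clear.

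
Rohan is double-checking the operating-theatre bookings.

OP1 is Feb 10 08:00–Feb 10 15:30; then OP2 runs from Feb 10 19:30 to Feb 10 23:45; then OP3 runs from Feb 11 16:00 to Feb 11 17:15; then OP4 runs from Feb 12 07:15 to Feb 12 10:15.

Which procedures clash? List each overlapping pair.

none

Sorted by start: OP1, OP2, OP3, OP4.
OP2 starts after OP1 ends, so nothing later overlaps OP1 either.
OP3 starts after OP2 ends, so nothing later overlaps OP2 either.
OP4 starts after OP3 ends.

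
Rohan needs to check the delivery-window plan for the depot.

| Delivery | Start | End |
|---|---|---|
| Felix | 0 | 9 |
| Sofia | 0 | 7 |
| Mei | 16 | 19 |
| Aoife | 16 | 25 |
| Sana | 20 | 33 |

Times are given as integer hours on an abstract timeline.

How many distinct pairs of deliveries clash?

Sorted by start: Felix, Sofia, Mei, Aoife, Sana.
Sofia starts before Felix ends → Felix and Sofia overlap.
Mei starts after Felix ends, so Felix has no further overlaps.
Mei starts after Sofia ends, so Sofia has no further overlaps.
Aoife starts before Mei ends → Mei and Aoife overlap.
Sana starts after Mei ends.
Sana starts before Aoife ends → Aoife and Sana overlap.
Overlapping pairs: Aoife & Mei, Aoife & Sana, Felix & Sofia — 3 in total.

3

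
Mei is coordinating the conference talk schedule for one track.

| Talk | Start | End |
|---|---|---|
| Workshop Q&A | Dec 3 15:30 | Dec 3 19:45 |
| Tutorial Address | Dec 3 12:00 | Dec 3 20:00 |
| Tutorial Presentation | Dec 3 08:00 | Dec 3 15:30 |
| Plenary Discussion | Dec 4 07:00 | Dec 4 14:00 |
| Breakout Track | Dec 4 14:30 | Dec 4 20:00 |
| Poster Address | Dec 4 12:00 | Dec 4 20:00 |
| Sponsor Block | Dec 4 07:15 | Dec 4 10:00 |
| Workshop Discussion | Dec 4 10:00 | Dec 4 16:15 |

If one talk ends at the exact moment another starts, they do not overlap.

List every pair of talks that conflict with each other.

Breakout Track & Poster Address, Breakout Track & Workshop Discussion, Plenary Discussion & Poster Address, Plenary Discussion & Sponsor Block, Plenary Discussion & Workshop Discussion, Poster Address & Workshop Discussion, Tutorial Address & Tutorial Presentation, Tutorial Address & Workshop Q&A

Sorted by start: Tutorial Presentation, Tutorial Address, Workshop Q&A, Plenary Discussion, Sponsor Block, Workshop Discussion, Poster Address, Breakout Track.
Tutorial Address starts before Tutorial Presentation ends → Tutorial Presentation and Tutorial Address overlap.
Workshop Q&A starts exactly when Tutorial Presentation ends (back-to-back, no overlap); Tutorial Presentation is clear from here.
Workshop Q&A starts before Tutorial Address ends → Tutorial Address and Workshop Q&A overlap.
Plenary Discussion starts after Tutorial Address ends; Tutorial Address is clear from here.
Plenary Discussion starts after Workshop Q&A ends; Workshop Q&A is clear from here.
Sponsor Block starts before Plenary Discussion ends → Plenary Discussion and Sponsor Block overlap.
Workshop Discussion starts before Plenary Discussion ends → Plenary Discussion and Workshop Discussion overlap.
Poster Address starts before Plenary Discussion ends → Plenary Discussion and Poster Address overlap.
Breakout Track starts after Plenary Discussion ends.
Workshop Discussion starts exactly when Sponsor Block ends (back-to-back, no overlap); Sponsor Block is clear from here.
Poster Address starts before Workshop Discussion ends → Workshop Discussion and Poster Address overlap.
Breakout Track starts before Workshop Discussion ends → Workshop Discussion and Breakout Track overlap.
Breakout Track starts before Poster Address ends → Poster Address and Breakout Track overlap.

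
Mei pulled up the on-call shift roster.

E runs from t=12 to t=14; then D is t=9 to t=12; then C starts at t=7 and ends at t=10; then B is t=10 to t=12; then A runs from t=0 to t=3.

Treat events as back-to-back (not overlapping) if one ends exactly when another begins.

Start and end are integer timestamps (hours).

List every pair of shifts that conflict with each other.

B & D, C & D

Sorted by start: A, C, D, B, E.
C starts after A ends, so nothing later overlaps A either.
D starts before C ends → C and D overlap.
B starts exactly when C ends (back-to-back, no overlap), so nothing later overlaps C either.
B starts before D ends → D and B overlap.
E starts exactly when D ends (back-to-back, no overlap).
E starts exactly when B ends (back-to-back, no overlap).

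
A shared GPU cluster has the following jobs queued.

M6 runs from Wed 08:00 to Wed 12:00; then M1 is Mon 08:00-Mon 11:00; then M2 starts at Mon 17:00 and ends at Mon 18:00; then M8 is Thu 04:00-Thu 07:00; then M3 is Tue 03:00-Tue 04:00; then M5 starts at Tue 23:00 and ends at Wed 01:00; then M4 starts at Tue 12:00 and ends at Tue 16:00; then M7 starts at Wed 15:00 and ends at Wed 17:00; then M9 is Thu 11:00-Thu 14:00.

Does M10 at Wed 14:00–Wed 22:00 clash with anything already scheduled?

M1: ends Mon 11:00 at or before M10 starts Wed 14:00 → clear.
M2: ends Mon 18:00 at or before M10 starts Wed 14:00 → clear.
M3: ends Tue 04:00 at or before M10 starts Wed 14:00 → clear.
M4: ends Tue 16:00 at or before M10 starts Wed 14:00 → clear.
M5: ends Wed 01:00 at or before M10 starts Wed 14:00 → clear.
M6: ends Wed 12:00 at or before M10 starts Wed 14:00 → clear.
M7: starts Wed 15:00 before M10 ends Wed 22:00, and ends Wed 17:00 after M10 starts Wed 14:00 → overlap.
M8: starts Thu 04:00 at or after M10 ends Wed 22:00 → clear.
M9: starts Thu 11:00 at or after M10 ends Wed 22:00 → clear.
M10 overlaps M7.

Yes — it overlaps M7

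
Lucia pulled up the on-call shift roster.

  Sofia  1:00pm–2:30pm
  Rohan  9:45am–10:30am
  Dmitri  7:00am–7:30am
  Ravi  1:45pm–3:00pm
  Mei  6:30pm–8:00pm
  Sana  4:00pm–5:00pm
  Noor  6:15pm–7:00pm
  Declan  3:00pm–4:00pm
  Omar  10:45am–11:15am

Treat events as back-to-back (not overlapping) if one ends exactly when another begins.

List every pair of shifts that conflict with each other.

Check each pair: they overlap iff neither finishes before the other starts.
Sorted by start: Dmitri, Rohan, Omar, Sofia, Ravi, Declan, Sana, Noor, Mei.
Rohan starts after Dmitri ends, so Dmitri has no further overlaps.
Omar starts after Rohan ends, so Rohan has no further overlaps.
Sofia starts after Omar ends, so Omar has no further overlaps.
Ravi starts before Sofia ends → Sofia and Ravi overlap.
Declan starts after Sofia ends, so Sofia has no further overlaps.
Declan starts exactly when Ravi ends (back-to-back, no overlap), so Ravi has no further overlaps.
Sana starts exactly when Declan ends (back-to-back, no overlap), so Declan has no further overlaps.
Noor starts after Sana ends, so Sana has no further overlaps.
Mei starts before Noor ends → Noor and Mei overlap.

Mei & Noor, Ravi & Sofia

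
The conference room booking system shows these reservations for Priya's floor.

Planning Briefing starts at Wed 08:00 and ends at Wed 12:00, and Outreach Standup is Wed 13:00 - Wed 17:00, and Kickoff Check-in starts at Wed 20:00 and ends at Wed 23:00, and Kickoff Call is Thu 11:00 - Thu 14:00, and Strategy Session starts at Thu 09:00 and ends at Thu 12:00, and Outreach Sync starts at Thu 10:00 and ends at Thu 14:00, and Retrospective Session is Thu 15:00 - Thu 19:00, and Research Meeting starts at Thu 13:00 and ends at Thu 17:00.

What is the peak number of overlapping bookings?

Sort all start/end points and keep a running count:
Wed 08:00 start Planning Briefing → 1
Wed 12:00 end Planning Briefing → 0
Wed 13:00 start Outreach Standup → 1
Wed 17:00 end Outreach Standup → 0
Wed 20:00 start Kickoff Check-in → 1
Wed 23:00 end Kickoff Check-in → 0
Thu 09:00 start Strategy Session → 1
Thu 10:00 start Outreach Sync → 2
Thu 11:00 start Kickoff Call → 3
Thu 12:00 end Strategy Session → 2
Thu 13:00 start Research Meeting → 3
Thu 14:00 end Kickoff Call → 2
Thu 14:00 end Outreach Sync → 1
Thu 15:00 start Retrospective Session → 2
Thu 17:00 end Research Meeting → 1
Thu 19:00 end Retrospective Session → 0
Peak is 3, at Thu 11:00 (Kickoff Call, Outreach Sync, Strategy Session).

3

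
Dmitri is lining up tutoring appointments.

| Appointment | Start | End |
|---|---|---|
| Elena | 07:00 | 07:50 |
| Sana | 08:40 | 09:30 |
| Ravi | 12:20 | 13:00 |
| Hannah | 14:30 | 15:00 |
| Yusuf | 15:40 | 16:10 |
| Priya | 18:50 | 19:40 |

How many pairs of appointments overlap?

0

Check each pair: they overlap iff neither finishes before the other starts.
Sorted by start: Elena, Sana, Ravi, Hannah, Yusuf, Priya.
Sana starts after Elena ends, so Elena has no further overlaps.
Ravi starts after Sana ends, so Sana has no further overlaps.
Hannah starts after Ravi ends, so Ravi has no further overlaps.
Yusuf starts after Hannah ends, so Hannah has no further overlaps.
Priya starts after Yusuf ends.
No pair overlaps.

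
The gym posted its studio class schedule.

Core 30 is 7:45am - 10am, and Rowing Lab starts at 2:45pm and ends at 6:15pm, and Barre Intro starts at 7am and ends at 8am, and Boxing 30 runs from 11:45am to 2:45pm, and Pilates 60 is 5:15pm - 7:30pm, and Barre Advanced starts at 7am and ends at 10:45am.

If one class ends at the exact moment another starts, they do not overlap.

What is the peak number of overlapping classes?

3

Sort all start/end points and keep a running count:
7am start Barre Advanced → 1
7am start Barre Intro → 2
7:45am start Core 30 → 3
8am end Barre Intro → 2
10am end Core 30 → 1
10:45am end Barre Advanced → 0
11:45am start Boxing 30 → 1
2:45pm end Boxing 30 → 0
2:45pm start Rowing Lab → 1
5:15pm start Pilates 60 → 2
6:15pm end Rowing Lab → 1
7:30pm end Pilates 60 → 0
Peak is 3, at 7:45am (Barre Advanced, Barre Intro, Core 30).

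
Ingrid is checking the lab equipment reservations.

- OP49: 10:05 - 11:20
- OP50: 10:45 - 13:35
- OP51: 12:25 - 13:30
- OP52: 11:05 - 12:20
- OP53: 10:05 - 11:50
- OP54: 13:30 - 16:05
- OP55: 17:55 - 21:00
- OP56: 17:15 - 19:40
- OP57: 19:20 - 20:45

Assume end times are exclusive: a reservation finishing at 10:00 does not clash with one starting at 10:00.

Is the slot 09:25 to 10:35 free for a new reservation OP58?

OP49: starts 10:05 before OP58 ends 10:35, and ends 11:20 after OP58 starts 09:25 → overlap.
OP53: starts 10:05 before OP58 ends 10:35, and ends 11:50 after OP58 starts 09:25 → overlap.
OP50: starts 10:45 at or after OP58 ends 10:35 → clear.
OP52: starts 11:05 at or after OP58 ends 10:35 → clear.
OP51: starts 12:25 at or after OP58 ends 10:35 → clear.
OP54: starts 13:30 at or after OP58 ends 10:35 → clear.
OP56: starts 17:15 at or after OP58 ends 10:35 → clear.
OP55: starts 17:55 at or after OP58 ends 10:35 → clear.
OP57: starts 19:20 at or after OP58 ends 10:35 → clear.
OP58 overlaps OP49, OP53.

No — it overlaps OP49, OP53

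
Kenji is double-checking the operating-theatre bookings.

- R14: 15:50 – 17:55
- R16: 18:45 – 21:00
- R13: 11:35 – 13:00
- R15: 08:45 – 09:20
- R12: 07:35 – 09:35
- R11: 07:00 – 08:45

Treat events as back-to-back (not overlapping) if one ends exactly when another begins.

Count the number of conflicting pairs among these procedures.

Two intervals overlap when each starts before the other ends.
Sorted by start: R11, R12, R15, R13, R14, R16.
R12 starts before R11 ends → R11 and R12 overlap.
R15 starts exactly when R11 ends (back-to-back, no overlap) — done with R11.
R15 starts before R12 ends → R12 and R15 overlap.
R13 starts after R12 ends — done with R12.
R13 starts after R15 ends — done with R15.
R14 starts after R13 ends — done with R13.
R16 starts after R14 ends.
Overlapping pairs: R11 & R12, R12 & R15 — 2 in total.

2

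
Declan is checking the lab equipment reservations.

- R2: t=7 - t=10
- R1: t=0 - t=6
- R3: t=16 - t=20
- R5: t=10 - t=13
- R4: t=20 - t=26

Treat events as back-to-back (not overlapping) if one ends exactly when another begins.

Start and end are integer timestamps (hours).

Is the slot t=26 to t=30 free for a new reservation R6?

Yes — the slot is free

R1: ends t=6 at or before R6 starts t=26 → clear.
R2: ends t=10 at or before R6 starts t=26 → clear.
R5: ends t=13 at or before R6 starts t=26 → clear.
R3: ends t=20 at or before R6 starts t=26 → clear.
R4: ends t=26 at or before R6 starts t=26 → clear.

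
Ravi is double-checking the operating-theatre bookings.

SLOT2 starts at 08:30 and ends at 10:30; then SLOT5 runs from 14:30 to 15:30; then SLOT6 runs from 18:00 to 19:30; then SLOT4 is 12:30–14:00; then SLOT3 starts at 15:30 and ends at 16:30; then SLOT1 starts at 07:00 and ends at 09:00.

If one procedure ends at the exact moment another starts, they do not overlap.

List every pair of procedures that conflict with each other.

SLOT1 & SLOT2

Sorted by start: SLOT1, SLOT2, SLOT4, SLOT5, SLOT3, SLOT6.
SLOT2 starts before SLOT1 ends → SLOT1 and SLOT2 overlap.
SLOT4 starts after SLOT1 ends, so SLOT1 has no further overlaps.
SLOT4 starts after SLOT2 ends, so SLOT2 has no further overlaps.
SLOT5 starts after SLOT4 ends, so SLOT4 has no further overlaps.
SLOT3 starts exactly when SLOT5 ends (back-to-back, no overlap), so SLOT5 has no further overlaps.
SLOT6 starts after SLOT3 ends.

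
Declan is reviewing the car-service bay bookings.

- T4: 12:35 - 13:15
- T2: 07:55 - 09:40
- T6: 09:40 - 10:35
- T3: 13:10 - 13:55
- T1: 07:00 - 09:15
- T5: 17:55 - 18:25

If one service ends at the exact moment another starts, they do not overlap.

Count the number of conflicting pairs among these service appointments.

2

Sorted by start: T1, T2, T6, T4, T3, T5.
T2 starts before T1 ends → T1 and T2 overlap.
T6 starts after T1 ends, so nothing later overlaps T1 either.
T6 starts exactly when T2 ends (back-to-back, no overlap), so nothing later overlaps T2 either.
T4 starts after T6 ends, so nothing later overlaps T6 either.
T3 starts before T4 ends → T4 and T3 overlap.
T5 starts after T4 ends.
T5 starts after T3 ends.
Overlapping pairs: T1 & T2, T3 & T4 — 2 in total.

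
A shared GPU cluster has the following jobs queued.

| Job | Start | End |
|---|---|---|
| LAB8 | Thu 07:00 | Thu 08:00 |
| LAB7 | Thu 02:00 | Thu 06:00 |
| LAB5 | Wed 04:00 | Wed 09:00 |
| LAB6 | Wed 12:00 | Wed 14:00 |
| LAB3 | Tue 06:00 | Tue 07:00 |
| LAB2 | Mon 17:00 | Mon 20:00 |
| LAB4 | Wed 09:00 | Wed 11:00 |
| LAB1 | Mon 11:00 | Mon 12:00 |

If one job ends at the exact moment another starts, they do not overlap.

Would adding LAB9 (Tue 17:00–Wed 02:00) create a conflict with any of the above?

LAB1: ends Mon 12:00 at or before LAB9 starts Tue 17:00 → clear.
LAB2: ends Mon 20:00 at or before LAB9 starts Tue 17:00 → clear.
LAB3: ends Tue 07:00 at or before LAB9 starts Tue 17:00 → clear.
LAB5: starts Wed 04:00 at or after LAB9 ends Wed 02:00 → clear.
LAB4: starts Wed 09:00 at or after LAB9 ends Wed 02:00 → clear.
LAB6: starts Wed 12:00 at or after LAB9 ends Wed 02:00 → clear.
LAB7: starts Thu 02:00 at or after LAB9 ends Wed 02:00 → clear.
LAB8: starts Thu 07:00 at or after LAB9 ends Wed 02:00 → clear.

No — it doesn't clash with anything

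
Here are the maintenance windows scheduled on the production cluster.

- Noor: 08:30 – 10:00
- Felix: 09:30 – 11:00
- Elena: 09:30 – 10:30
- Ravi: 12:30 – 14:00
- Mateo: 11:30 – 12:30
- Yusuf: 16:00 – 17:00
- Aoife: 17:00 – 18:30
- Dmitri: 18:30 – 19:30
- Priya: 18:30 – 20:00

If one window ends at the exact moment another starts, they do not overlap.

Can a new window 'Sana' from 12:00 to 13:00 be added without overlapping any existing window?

No — it overlaps Mateo, Ravi

Noor: ends 10:00 at or before Sana starts 12:00 → clear.
Felix: ends 11:00 at or before Sana starts 12:00 → clear.
Elena: ends 10:30 at or before Sana starts 12:00 → clear.
Mateo: starts 11:30 before Sana ends 13:00, and ends 12:30 after Sana starts 12:00 → overlap.
Ravi: starts 12:30 before Sana ends 13:00, and ends 14:00 after Sana starts 12:00 → overlap.
Yusuf: starts 16:00 at or after Sana ends 13:00 → clear.
Aoife: starts 17:00 at or after Sana ends 13:00 → clear.
Dmitri: starts 18:30 at or after Sana ends 13:00 → clear.
Priya: starts 18:30 at or after Sana ends 13:00 → clear.
Sana overlaps Ravi, Mateo.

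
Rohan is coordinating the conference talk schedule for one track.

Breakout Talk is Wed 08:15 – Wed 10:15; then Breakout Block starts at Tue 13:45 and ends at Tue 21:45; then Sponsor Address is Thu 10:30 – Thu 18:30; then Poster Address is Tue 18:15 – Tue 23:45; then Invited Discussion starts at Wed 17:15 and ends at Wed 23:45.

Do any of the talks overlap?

Yes

Two intervals overlap when each starts before the other ends.
Sorted by start: Breakout Block, Poster Address, Breakout Talk, Invited Discussion, Sponsor Address.
Poster Address starts before Breakout Block ends → Breakout Block and Poster Address overlap.
That's a conflict, so the schedule is not conflict-free.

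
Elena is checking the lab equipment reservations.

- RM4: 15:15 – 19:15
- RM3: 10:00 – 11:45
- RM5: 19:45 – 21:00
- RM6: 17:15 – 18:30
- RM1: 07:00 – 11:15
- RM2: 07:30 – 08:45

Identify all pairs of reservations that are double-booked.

Sorted by start: RM1, RM2, RM3, RM4, RM6, RM5.
RM2 starts before RM1 ends → RM1 and RM2 overlap.
RM3 starts before RM1 ends → RM1 and RM3 overlap.
RM4 starts after RM1 ends — done with RM1.
RM3 starts after RM2 ends — done with RM2.
RM4 starts after RM3 ends — done with RM3.
RM6 starts before RM4 ends → RM4 and RM6 overlap.
RM5 starts after RM4 ends.
RM5 starts after RM6 ends.

RM1 & RM2, RM1 & RM3, RM4 & RM6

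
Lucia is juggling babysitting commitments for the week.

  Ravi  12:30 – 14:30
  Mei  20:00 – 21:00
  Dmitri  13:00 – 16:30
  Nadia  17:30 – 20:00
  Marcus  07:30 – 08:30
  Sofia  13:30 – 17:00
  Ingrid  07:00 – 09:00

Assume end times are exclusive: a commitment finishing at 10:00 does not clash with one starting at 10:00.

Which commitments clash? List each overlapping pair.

Dmitri & Ravi, Dmitri & Sofia, Ingrid & Marcus, Ravi & Sofia

Two intervals overlap when each starts before the other ends.
Sorted by start: Ingrid, Marcus, Ravi, Dmitri, Sofia, Nadia, Mei.
Marcus starts before Ingrid ends → Ingrid and Marcus overlap.
Ravi starts after Ingrid ends, so Ingrid has no further overlaps.
Ravi starts after Marcus ends, so Marcus has no further overlaps.
Dmitri starts before Ravi ends → Ravi and Dmitri overlap.
Sofia starts before Ravi ends → Ravi and Sofia overlap.
Nadia starts after Ravi ends, so Ravi has no further overlaps.
Sofia starts before Dmitri ends → Dmitri and Sofia overlap.
Nadia starts after Dmitri ends, so Dmitri has no further overlaps.
Nadia starts after Sofia ends, so Sofia has no further overlaps.
Mei starts exactly when Nadia ends (back-to-back, no overlap).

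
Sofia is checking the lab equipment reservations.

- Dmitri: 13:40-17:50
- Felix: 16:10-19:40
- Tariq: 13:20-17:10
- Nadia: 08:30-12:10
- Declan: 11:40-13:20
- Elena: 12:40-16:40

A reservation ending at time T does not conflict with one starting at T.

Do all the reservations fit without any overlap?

No

Sorted by start: Nadia, Declan, Elena, Tariq, Dmitri, Felix.
Declan starts before Nadia ends → Nadia and Declan overlap.
That's a conflict, so the schedule is not conflict-free.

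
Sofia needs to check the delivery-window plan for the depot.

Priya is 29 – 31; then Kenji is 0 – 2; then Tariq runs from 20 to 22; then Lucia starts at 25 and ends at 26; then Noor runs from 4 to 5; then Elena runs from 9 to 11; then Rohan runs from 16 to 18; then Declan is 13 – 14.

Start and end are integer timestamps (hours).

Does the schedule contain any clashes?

Sorted by start: Kenji, Noor, Elena, Declan, Rohan, Tariq, Lucia, Priya.
Noor starts after Kenji ends — done with Kenji.
Elena starts after Noor ends — done with Noor.
Declan starts after Elena ends — done with Elena.
Rohan starts after Declan ends — done with Declan.
Tariq starts after Rohan ends — done with Rohan.
Lucia starts after Tariq ends — done with Tariq.
Priya starts after Lucia ends.
Every pair is clear; the schedule has no overlaps.

No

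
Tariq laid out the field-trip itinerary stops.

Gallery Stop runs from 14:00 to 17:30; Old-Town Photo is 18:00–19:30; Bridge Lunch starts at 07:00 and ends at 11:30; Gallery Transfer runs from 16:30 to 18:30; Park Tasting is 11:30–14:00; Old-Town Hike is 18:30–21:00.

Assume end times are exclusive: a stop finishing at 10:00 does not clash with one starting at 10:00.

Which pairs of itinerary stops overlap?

Two intervals overlap when each starts before the other ends.
Sorted by start: Bridge Lunch, Park Tasting, Gallery Stop, Gallery Transfer, Old-Town Photo, Old-Town Hike.
Park Tasting starts exactly when Bridge Lunch ends (back-to-back, no overlap); Bridge Lunch is clear from here.
Gallery Stop starts exactly when Park Tasting ends (back-to-back, no overlap); Park Tasting is clear from here.
Gallery Transfer starts before Gallery Stop ends → Gallery Stop and Gallery Transfer overlap.
Old-Town Photo starts after Gallery Stop ends; Gallery Stop is clear from here.
Old-Town Photo starts before Gallery Transfer ends → Gallery Transfer and Old-Town Photo overlap.
Old-Town Hike starts exactly when Gallery Transfer ends (back-to-back, no overlap).
Old-Town Hike starts before Old-Town Photo ends → Old-Town Photo and Old-Town Hike overlap.

Gallery Stop & Gallery Transfer, Gallery Transfer & Old-Town Photo, Old-Town Hike & Old-Town Photo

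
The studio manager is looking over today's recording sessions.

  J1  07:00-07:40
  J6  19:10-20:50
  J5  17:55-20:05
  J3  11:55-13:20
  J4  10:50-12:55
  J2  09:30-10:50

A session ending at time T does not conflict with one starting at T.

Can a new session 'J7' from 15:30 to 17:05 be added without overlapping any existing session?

J1: ends 07:40 at or before J7 starts 15:30 → clear.
J2: ends 10:50 at or before J7 starts 15:30 → clear.
J4: ends 12:55 at or before J7 starts 15:30 → clear.
J3: ends 13:20 at or before J7 starts 15:30 → clear.
J5: starts 17:55 at or after J7 ends 17:05 → clear.
J6: starts 19:10 at or after J7 ends 17:05 → clear.

Yes — the slot is free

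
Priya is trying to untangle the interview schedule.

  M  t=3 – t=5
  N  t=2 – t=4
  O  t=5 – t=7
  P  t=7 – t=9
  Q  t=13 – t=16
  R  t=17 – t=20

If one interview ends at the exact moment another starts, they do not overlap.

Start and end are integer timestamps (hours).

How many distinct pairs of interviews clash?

Sorted by start: N, M, O, P, Q, R.
M starts before N ends → N and M overlap.
O starts after N ends, so N has no further overlaps.
O starts exactly when M ends (back-to-back, no overlap), so M has no further overlaps.
P starts exactly when O ends (back-to-back, no overlap), so O has no further overlaps.
Q starts after P ends, so P has no further overlaps.
R starts after Q ends.
Overlapping pairs: M & N — 1 in total.

1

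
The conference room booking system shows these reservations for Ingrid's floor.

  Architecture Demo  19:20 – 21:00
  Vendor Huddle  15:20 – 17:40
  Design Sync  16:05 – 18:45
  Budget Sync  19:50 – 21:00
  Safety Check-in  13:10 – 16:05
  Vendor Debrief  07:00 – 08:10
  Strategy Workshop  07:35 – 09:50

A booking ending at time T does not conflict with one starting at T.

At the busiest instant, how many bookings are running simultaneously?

Walk through starts and ends in time order (an end at T is processed before a start at T):
07:00 start Vendor Debrief → 1
07:35 start Strategy Workshop → 2
08:10 end Vendor Debrief → 1
09:50 end Strategy Workshop → 0
13:10 start Safety Check-in → 1
15:20 start Vendor Huddle → 2
16:05 end Safety Check-in → 1
16:05 start Design Sync → 2
17:40 end Vendor Huddle → 1
18:45 end Design Sync → 0
19:20 start Architecture Demo → 1
19:50 start Budget Sync → 2
21:00 end Architecture Demo → 1
21:00 end Budget Sync → 0
Peak is 2, at 07:35 (Strategy Workshop, Vendor Debrief).

2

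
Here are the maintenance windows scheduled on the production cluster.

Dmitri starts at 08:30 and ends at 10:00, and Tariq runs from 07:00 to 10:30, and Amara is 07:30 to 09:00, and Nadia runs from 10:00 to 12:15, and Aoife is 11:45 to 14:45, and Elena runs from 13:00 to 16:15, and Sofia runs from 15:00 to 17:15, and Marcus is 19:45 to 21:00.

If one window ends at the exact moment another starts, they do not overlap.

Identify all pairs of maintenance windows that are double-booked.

Amara & Dmitri, Amara & Tariq, Aoife & Elena, Aoife & Nadia, Dmitri & Tariq, Elena & Sofia, Nadia & Tariq

Sorted by start: Tariq, Amara, Dmitri, Nadia, Aoife, Elena, Sofia, Marcus.
Amara starts before Tariq ends → Tariq and Amara overlap.
Dmitri starts before Tariq ends → Tariq and Dmitri overlap.
Nadia starts before Tariq ends → Tariq and Nadia overlap.
Aoife starts after Tariq ends — done with Tariq.
Dmitri starts before Amara ends → Amara and Dmitri overlap.
Nadia starts after Amara ends — done with Amara.
Nadia starts exactly when Dmitri ends (back-to-back, no overlap) — done with Dmitri.
Aoife starts before Nadia ends → Nadia and Aoife overlap.
Elena starts after Nadia ends — done with Nadia.
Elena starts before Aoife ends → Aoife and Elena overlap.
Sofia starts after Aoife ends — done with Aoife.
Sofia starts before Elena ends → Elena and Sofia overlap.
Marcus starts after Elena ends.
Marcus starts after Sofia ends.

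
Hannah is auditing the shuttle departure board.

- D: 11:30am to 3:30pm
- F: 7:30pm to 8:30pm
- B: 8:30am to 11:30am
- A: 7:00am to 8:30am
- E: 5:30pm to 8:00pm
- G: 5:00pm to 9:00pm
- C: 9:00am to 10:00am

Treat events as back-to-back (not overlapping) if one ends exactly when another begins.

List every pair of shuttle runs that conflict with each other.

Check each pair: they overlap iff neither finishes before the other starts.
Sorted by start: A, B, C, D, G, E, F.
B starts exactly when A ends (back-to-back, no overlap) — done with A.
C starts before B ends → B and C overlap.
D starts exactly when B ends (back-to-back, no overlap) — done with B.
D starts after C ends — done with C.
G starts after D ends — done with D.
E starts before G ends → G and E overlap.
F starts before G ends → G and F overlap.
F starts before E ends → E and F overlap.

B & C, E & F, E & G, F & G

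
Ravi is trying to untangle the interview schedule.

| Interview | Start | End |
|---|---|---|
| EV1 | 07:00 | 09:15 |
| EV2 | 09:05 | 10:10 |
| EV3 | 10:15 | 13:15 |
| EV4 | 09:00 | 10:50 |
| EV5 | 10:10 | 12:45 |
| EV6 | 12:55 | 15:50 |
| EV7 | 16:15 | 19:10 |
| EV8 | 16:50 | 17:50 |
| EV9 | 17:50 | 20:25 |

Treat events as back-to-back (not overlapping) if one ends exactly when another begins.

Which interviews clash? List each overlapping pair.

EV1 & EV2, EV1 & EV4, EV2 & EV4, EV3 & EV4, EV3 & EV5, EV3 & EV6, EV4 & EV5, EV7 & EV8, EV7 & EV9

Sorted by start: EV1, EV4, EV2, EV5, EV3, EV6, EV7, EV8, EV9.
EV4 starts before EV1 ends → EV1 and EV4 overlap.
EV2 starts before EV1 ends → EV1 and EV2 overlap.
EV5 starts after EV1 ends; EV1 is clear from here.
EV2 starts before EV4 ends → EV4 and EV2 overlap.
EV5 starts before EV4 ends → EV4 and EV5 overlap.
EV3 starts before EV4 ends → EV4 and EV3 overlap.
EV6 starts after EV4 ends; EV4 is clear from here.
EV5 starts exactly when EV2 ends (back-to-back, no overlap); EV2 is clear from here.
EV3 starts before EV5 ends → EV5 and EV3 overlap.
EV6 starts after EV5 ends; EV5 is clear from here.
EV6 starts before EV3 ends → EV3 and EV6 overlap.
EV7 starts after EV3 ends; EV3 is clear from here.
EV7 starts after EV6 ends; EV6 is clear from here.
EV8 starts before EV7 ends → EV7 and EV8 overlap.
EV9 starts before EV7 ends → EV7 and EV9 overlap.
EV9 starts exactly when EV8 ends (back-to-back, no overlap).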